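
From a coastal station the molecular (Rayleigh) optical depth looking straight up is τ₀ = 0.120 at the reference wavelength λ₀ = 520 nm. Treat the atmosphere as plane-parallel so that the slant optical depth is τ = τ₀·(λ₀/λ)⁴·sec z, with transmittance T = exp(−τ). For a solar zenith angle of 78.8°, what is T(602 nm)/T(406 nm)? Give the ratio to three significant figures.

Airmass: sec 78.8° = 5.1484.
τ(602 nm) = 0.120 × (520/602)⁴ × 5.1484 = 0.120 × 0.5567 × 5.1484 = 0.3439.
τ(406 nm) = 0.120 × (520/406)⁴ × 5.1484 = 0.120 × 2.6910 × 5.1484 = 1.6625.
T(602)/T(406) = exp(τ_B − τ_A) = exp(1.3186) = 3.7381.

3.74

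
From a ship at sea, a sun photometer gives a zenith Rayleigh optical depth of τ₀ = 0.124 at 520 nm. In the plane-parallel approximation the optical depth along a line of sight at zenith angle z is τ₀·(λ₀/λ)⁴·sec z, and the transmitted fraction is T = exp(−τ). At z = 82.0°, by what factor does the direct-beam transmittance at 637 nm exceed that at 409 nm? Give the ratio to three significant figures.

Airmass: sec 82.0° = 7.1853.
τ(637 nm) = 0.124 × (520/637)⁴ × 7.1853 = 0.124 × 0.4441 × 7.1853 = 0.3957.
τ(409 nm) = 0.124 × (520/409)⁴ × 7.1853 = 0.124 × 2.6129 × 7.1853 = 2.3280.
T(637)/T(409) = exp(τ_B − τ_A) = exp(1.9324) = 6.9058.

6.91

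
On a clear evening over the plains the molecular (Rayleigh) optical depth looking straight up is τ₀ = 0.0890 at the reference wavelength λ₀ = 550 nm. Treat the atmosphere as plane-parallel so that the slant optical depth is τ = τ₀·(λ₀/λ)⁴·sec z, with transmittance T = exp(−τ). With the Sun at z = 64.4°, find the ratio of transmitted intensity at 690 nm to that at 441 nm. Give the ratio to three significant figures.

Airmass: sec 64.4° = 2.3144.
τ(690 nm) = 0.0890 × (550/690)⁴ × 2.3144 = 0.0890 × 0.4037 × 2.3144 = 0.0832.
τ(441 nm) = 0.0890 × (550/441)⁴ × 2.3144 = 0.0890 × 2.4193 × 2.3144 = 0.4983.
T(690)/T(441) = exp(τ_B − τ_A) = exp(0.4152) = 1.5146.

1.51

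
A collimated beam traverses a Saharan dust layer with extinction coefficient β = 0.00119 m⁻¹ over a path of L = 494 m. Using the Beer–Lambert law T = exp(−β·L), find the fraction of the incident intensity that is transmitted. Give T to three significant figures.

0.556

τ = β·L = 0.00119 × 494 = 0.5879.
T = exp(−0.5879) = 0.5555.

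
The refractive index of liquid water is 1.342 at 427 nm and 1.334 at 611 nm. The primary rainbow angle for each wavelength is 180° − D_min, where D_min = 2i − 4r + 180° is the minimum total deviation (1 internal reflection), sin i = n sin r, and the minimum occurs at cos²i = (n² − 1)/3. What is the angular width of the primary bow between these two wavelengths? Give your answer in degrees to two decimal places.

1.15°

At 427 nm (n = 1.342): cos²i = 0.26699 → i = 58.888°, r = 39.641°, D_min = 139.213°, rainbow angle = 40.787°.
At 611 nm (n = 1.334): cos²i = 0.25985 → i = 59.352°, r = 40.159°, D_min = 138.067°, rainbow angle = 41.933°.
Angular width = |40.787° − 41.933°| = 1.146°.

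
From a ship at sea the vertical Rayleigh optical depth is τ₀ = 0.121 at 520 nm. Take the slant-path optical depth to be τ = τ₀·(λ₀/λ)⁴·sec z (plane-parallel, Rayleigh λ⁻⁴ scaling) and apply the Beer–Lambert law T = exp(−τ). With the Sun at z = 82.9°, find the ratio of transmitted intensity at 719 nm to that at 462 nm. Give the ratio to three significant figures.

3.68

Airmass: sec 82.9° = 8.0905.
τ(719 nm) = 0.121 × (520/719)⁴ × 8.0905 = 0.121 × 0.2736 × 8.0905 = 0.2678.
τ(462 nm) = 0.121 × (520/462)⁴ × 8.0905 = 0.121 × 1.6049 × 8.0905 = 1.5711.
T(719)/T(462) = exp(τ_B − τ_A) = exp(1.3033) = 3.6814.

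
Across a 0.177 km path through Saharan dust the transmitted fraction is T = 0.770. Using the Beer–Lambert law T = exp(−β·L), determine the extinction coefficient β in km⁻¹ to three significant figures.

1.48 km⁻¹

Beer–Lambert: T = exp(−βL) ⇒ β = −ln(T)/L = −ln(0.770)/0.177 = 0.2614/0.177 = 1.477 km⁻¹.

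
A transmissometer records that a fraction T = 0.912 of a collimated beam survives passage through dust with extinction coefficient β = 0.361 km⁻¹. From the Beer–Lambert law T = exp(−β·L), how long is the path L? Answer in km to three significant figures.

0.255 km

Beer–Lambert: T = exp(−βL) ⇒ L = −ln(T)/β = −ln(0.912)/0.361 = 0.0921/0.361 = 0.2552 km.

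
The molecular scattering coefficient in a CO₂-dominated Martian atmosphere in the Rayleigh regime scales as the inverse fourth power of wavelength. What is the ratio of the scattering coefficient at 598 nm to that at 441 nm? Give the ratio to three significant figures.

0.296

Rayleigh scattering ∝ λ⁻⁴, so the ratio of coefficients is the inverse fourth power of the wavelength ratio.
σ(598)/σ(441) = (441/598)⁴ = (0.7375)⁴ = 0.2958.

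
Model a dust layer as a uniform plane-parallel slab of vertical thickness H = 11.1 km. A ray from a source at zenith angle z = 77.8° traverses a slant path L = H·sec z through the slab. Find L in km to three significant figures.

52.5 km

sec z = 1/cos 77.8° = 4.7321.
L = 11.1 × 4.7321 = 52.526 km.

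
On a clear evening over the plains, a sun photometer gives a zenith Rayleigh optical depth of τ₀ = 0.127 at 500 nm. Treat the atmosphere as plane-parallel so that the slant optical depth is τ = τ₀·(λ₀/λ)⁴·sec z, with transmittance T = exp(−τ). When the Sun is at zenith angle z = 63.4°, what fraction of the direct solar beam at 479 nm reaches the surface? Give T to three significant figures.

sec 63.4° = 2.2333.
τ = 0.127 × (500/479)⁴ × 2.2333 = 0.127 × 1.1872 × 2.2333 = 0.3367.
T = exp(−0.3367) = 0.7141.

0.714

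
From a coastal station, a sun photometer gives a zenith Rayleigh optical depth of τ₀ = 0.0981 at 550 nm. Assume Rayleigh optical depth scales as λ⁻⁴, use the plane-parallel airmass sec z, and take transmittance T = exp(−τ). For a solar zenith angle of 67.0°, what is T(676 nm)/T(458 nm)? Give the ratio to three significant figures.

Airmass: sec 67.0° = 2.5593.
τ(676 nm) = 0.0981 × (550/676)⁴ × 2.5593 = 0.0981 × 0.4382 × 2.5593 = 0.1100.
τ(458 nm) = 0.0981 × (550/458)⁴ × 2.5593 = 0.0981 × 2.0796 × 2.5593 = 0.5221.
T(676)/T(458) = exp(τ_B − τ_A) = exp(0.4121) = 1.5100.

1.51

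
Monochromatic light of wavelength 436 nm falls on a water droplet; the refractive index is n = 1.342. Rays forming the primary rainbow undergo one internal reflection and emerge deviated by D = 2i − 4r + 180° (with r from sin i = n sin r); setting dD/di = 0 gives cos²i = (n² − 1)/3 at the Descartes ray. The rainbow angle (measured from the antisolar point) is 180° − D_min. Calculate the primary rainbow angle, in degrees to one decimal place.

40.8°

cos²i = (1.80096 − 1)/3 = 0.26699; i = arccos(0.51671) = 58.888°.
sin r = sin 58.888°/1.342 = 0.63797; r = 39.641°.
D_min = 2·58.888° − 4·39.641° + 180° = 139.213°.
Rainbow angle = 180° − D_min = 40.787°.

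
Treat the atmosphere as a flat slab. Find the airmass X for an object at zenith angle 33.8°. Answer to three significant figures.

X = sec z = 1/cos 33.8° = 1/0.8310 = 1.2034.

1.20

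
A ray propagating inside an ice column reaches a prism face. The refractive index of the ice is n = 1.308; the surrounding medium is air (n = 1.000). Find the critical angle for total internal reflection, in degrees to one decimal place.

sin θ_c = n_air / n = 1.000 / 1.308 = 0.7645.
θ_c = arcsin(0.7645) = 49.86°.

49.9°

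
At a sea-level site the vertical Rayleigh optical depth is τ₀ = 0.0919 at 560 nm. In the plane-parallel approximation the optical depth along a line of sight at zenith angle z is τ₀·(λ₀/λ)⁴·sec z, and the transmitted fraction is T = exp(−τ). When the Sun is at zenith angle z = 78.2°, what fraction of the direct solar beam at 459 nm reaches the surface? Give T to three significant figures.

sec 78.2° = 4.8901.
τ = 0.0919 × (560/459)⁴ × 4.8901 = 0.0919 × 2.2157 × 4.8901 = 0.9957.
T = exp(−0.9957) = 0.3695.

0.369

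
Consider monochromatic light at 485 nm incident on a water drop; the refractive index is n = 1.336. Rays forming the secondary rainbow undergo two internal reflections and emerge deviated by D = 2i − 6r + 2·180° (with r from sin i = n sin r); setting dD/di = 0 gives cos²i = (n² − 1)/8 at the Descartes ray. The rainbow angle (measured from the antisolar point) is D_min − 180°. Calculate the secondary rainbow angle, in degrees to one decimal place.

cos²i = (1.78490 − 1)/8 = 0.09811; i = arccos(0.31323) = 71.746°.
sin r = sin 71.746°/1.336 = 0.71084; r = 45.303°.
D_min = 2·71.746° − 6·45.303° + 360° = 231.674°.
Rainbow angle = D_min − 180° = 51.674°.

51.7°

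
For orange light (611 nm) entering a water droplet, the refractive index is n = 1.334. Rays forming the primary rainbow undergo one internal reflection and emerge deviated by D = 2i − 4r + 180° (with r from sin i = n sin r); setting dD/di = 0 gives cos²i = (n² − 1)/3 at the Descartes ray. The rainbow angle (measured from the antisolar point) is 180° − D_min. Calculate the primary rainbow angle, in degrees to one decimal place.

cos²i = (1.77956 − 1)/3 = 0.25985; i = arccos(0.50976) = 59.352°.
sin r = sin 59.352°/1.334 = 0.64492; r = 40.159°.
D_min = 2·59.352° − 4·40.159° + 180° = 138.067°.
Rainbow angle = 180° − D_min = 41.933°.

41.9°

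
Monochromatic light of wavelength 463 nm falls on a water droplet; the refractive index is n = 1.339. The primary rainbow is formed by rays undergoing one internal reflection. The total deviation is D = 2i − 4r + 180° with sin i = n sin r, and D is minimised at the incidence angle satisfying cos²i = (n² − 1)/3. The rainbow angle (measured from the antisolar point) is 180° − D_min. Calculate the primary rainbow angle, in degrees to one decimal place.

41.2°

cos²i = (1.79292 − 1)/3 = 0.26431; i = arccos(0.51411) = 59.062°.
sin r = sin 59.062°/1.339 = 0.64057; r = 39.834°.
D_min = 2·59.062° − 4·39.834° + 180° = 138.786°.
Rainbow angle = 180° − D_min = 41.214°.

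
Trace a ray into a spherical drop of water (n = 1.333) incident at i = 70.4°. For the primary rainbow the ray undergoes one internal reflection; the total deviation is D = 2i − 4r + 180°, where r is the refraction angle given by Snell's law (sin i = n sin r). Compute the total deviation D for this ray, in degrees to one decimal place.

140.9°

sin r = sin 70.4° / 1.333 = 0.9421/1.333 = 0.7067; r = 44.97°.
D = 2·70.4° − 4·44.97° + 180° = 140.80° − 179.87° + 180° = 140.93°.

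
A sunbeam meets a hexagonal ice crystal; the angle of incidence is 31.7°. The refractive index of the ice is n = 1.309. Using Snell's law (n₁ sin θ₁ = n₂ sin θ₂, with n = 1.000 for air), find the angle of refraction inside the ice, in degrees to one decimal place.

Snell: sin θ_r = sin θ_i / n = sin 31.7° / 1.309 = 0.5255 / 1.309 = 0.4014.
θ_r = arcsin(0.4014) = 23.67°.

23.7°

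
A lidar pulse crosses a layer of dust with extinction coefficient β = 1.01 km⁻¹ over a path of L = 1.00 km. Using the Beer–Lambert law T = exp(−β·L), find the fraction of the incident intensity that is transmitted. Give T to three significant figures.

0.364

τ = β·L = 1.01 × 1.00 = 1.0100.
T = exp(−1.0100) = 0.3642.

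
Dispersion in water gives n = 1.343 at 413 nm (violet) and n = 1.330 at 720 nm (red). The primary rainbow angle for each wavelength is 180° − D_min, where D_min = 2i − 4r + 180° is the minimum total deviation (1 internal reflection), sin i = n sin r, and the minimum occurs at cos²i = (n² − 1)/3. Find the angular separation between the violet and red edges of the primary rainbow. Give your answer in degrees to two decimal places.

At 413 nm (n = 1.343): cos²i = 0.26788 → i = 58.830°, r = 39.577°, D_min = 139.354°, rainbow angle = 40.646°.
At 720 nm (n = 1.330): cos²i = 0.25630 → i = 59.585°, r = 40.422°, D_min = 137.484°, rainbow angle = 42.516°.
Angular width = |40.646° − 42.516°| = 1.871°.

1.87°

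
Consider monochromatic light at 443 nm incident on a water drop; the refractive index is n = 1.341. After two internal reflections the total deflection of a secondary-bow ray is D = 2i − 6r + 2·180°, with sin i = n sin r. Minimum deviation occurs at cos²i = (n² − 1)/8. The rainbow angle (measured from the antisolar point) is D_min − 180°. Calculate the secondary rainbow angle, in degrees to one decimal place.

cos²i = (1.79828 − 1)/8 = 0.09979; i = arccos(0.31589) = 71.586°.
sin r = sin 71.586°/1.341 = 0.70753; r = 45.034°.
D_min = 2·71.586° − 6·45.034° + 360° = 232.966°.
Rainbow angle = D_min − 180° = 52.966°.

53.0°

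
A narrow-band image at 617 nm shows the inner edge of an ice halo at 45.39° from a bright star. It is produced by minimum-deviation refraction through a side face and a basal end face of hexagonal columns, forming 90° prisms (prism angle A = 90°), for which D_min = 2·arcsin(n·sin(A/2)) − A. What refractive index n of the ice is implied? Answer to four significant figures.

1.308

Rearranging: n = sin((D_min + A)/2) / sin(A/2).
(D_min + A)/2 = (45.39° + 90°)/2 = 67.695°.
n = sin 67.695° / sin 45° = 0.9252 / 0.7071 = 1.3084.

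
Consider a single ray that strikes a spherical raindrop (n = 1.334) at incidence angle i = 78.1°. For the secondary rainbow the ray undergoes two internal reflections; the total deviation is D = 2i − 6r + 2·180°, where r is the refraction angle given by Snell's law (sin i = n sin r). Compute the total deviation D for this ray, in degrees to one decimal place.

sin r = sin 78.1° / 1.334 = 0.9785/1.334 = 0.7335; r = 47.18°.
D = 2·78.1° − 6·47.18° + 2·180° = 156.20° − 283.09° + 360° = 233.11°.

233.1°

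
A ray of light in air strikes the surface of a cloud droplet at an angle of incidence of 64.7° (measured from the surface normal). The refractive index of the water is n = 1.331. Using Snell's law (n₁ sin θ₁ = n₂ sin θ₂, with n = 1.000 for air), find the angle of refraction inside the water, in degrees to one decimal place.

42.8°

Snell: sin θ_r = sin θ_i / n = sin 64.7° / 1.331 = 0.9041 / 1.331 = 0.6793.
θ_r = arcsin(0.6793) = 42.79°.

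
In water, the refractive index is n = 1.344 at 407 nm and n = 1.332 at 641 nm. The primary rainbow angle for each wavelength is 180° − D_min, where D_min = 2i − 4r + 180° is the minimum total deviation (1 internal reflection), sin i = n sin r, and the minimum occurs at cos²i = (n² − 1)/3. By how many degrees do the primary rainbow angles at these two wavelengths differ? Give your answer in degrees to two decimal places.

1.72°

At 407 nm (n = 1.344): cos²i = 0.26878 → i = 58.772°, r = 39.512°, D_min = 139.495°, rainbow angle = 40.505°.
At 641 nm (n = 1.332): cos²i = 0.25807 → i = 59.469°, r = 40.290°, D_min = 137.776°, rainbow angle = 42.224°.
Angular width = |40.505° − 42.224°| = 1.719°.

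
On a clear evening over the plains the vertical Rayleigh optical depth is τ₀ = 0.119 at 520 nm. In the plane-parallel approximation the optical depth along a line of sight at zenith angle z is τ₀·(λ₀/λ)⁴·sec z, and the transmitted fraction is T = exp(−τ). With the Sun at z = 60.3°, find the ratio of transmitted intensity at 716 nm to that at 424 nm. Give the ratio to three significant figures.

1.61

Airmass: sec 60.3° = 2.0183.
τ(716 nm) = 0.119 × (520/716)⁴ × 2.0183 = 0.119 × 0.2782 × 2.0183 = 0.0668.
τ(424 nm) = 0.119 × (520/424)⁴ × 2.0183 = 0.119 × 2.2623 × 2.0183 = 0.5434.
T(716)/T(424) = exp(τ_B − τ_A) = exp(0.4765) = 1.6105.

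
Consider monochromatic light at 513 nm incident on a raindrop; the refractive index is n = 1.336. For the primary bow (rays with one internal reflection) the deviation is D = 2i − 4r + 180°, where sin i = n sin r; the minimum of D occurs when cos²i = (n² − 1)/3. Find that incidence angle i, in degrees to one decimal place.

59.2°

cos²i = (1.336² − 1)/3 = (1.78490 − 1)/3 = 0.26163.
cos i = 0.51150, so i = 59.236°.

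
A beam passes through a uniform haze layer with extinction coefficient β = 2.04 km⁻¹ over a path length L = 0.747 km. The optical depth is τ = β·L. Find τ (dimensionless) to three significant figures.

τ = β·L = 2.04 × 0.747 = 1.5239.

1.52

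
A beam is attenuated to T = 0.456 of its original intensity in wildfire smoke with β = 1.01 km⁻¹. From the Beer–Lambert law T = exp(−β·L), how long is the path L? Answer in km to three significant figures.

Beer–Lambert: T = exp(−βL) ⇒ L = −ln(T)/β = −ln(0.456)/1.01 = 0.7853/1.01 = 0.7775 km.

0.777 km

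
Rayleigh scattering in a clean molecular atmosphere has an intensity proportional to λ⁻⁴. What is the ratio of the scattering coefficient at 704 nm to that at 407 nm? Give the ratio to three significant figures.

Rayleigh scattering ∝ λ⁻⁴, so the ratio of coefficients is the inverse fourth power of the wavelength ratio.
σ(704)/σ(407) = (407/704)⁴ = (0.5781)⁴ = 0.1117.

0.112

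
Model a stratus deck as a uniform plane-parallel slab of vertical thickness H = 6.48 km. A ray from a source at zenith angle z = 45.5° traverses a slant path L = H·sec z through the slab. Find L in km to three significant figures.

sec z = 1/cos 45.5° = 1.4267.
L = 6.48 × 1.4267 = 9.245 km.

9.25 km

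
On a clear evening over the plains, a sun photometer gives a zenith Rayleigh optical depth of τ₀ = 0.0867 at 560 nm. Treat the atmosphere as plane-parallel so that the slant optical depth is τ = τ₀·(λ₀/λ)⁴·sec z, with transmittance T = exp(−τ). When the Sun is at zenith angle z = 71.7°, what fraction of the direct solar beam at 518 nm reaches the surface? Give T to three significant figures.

0.686

sec 71.7° = 3.1848.
τ = 0.0867 × (560/518)⁴ × 3.1848 = 0.0867 × 1.3659 × 3.1848 = 0.3772.
T = exp(−0.3772) = 0.6858.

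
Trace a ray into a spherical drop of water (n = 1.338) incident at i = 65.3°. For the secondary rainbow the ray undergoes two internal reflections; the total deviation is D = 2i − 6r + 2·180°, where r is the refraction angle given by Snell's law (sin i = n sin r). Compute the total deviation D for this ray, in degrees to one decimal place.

sin r = sin 65.3° / 1.338 = 0.9085/1.338 = 0.6790; r = 42.77°.
D = 2·65.3° − 6·42.77° + 2·180° = 130.60° − 256.60° + 360° = 234.00°.

234.0°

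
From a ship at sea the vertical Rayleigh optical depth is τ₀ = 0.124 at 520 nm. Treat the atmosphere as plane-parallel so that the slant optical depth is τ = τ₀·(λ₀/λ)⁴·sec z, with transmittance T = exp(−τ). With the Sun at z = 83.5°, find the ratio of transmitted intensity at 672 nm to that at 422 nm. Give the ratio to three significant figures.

Airmass: sec 83.5° = 8.8337.
τ(672 nm) = 0.124 × (520/672)⁴ × 8.8337 = 0.124 × 0.3585 × 8.8337 = 0.3927.
τ(422 nm) = 0.124 × (520/422)⁴ × 8.8337 = 0.124 × 2.3055 × 8.8337 = 2.5254.
T(672)/T(422) = exp(τ_B − τ_A) = exp(2.1326) = 8.4371.

8.44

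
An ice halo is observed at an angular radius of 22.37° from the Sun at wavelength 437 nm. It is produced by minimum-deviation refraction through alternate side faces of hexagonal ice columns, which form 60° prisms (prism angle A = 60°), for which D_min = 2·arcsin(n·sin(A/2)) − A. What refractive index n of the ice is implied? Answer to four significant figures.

1.317

Rearranging: n = sin((D_min + A)/2) / sin(A/2).
(D_min + A)/2 = (22.37° + 60°)/2 = 41.185°.
n = sin 41.185° / sin 30° = 0.6585 / 0.5000 = 1.3170.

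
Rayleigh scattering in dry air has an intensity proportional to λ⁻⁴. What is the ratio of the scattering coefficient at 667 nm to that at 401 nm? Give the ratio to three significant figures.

0.131

Rayleigh scattering ∝ λ⁻⁴, so the ratio of coefficients is the inverse fourth power of the wavelength ratio.
σ(667)/σ(401) = (401/667)⁴ = (0.6012)⁴ = 0.1306.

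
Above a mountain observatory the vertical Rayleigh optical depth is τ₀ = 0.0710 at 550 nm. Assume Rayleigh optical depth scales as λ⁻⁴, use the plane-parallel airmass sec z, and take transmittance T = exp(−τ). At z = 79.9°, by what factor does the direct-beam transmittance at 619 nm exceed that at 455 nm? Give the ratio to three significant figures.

Airmass: sec 79.9° = 5.7023.
τ(619 nm) = 0.0710 × (550/619)⁴ × 5.7023 = 0.0710 × 0.6233 × 5.7023 = 0.2523.
τ(455 nm) = 0.0710 × (550/455)⁴ × 5.7023 = 0.0710 × 2.1350 × 5.7023 = 0.8644.
T(619)/T(455) = exp(τ_B − τ_A) = exp(0.6121) = 1.8442.

1.84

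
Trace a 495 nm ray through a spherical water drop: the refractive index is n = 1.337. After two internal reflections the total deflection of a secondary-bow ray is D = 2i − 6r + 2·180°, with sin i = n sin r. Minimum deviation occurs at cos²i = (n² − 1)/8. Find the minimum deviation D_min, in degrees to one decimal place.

231.9°

cos²i = (1.78757 − 1)/8 = 0.09845; i = arccos(0.31376) = 71.714°.
sin r = sin 71.714°/1.337 = 0.71017; r = 45.249°.
D_min = 2·71.714° − 6·45.249° + 360° = 231.934°.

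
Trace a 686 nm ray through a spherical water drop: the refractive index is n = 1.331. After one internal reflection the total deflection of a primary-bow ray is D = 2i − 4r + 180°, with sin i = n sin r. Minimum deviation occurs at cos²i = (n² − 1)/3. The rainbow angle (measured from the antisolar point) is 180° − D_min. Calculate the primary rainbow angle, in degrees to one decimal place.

cos²i = (1.77156 − 1)/3 = 0.25719; i = arccos(0.50714) = 59.527°.
sin r = sin 59.527°/1.331 = 0.64753; r = 40.356°.
D_min = 2·59.527° − 4·40.356° + 180° = 137.630°.
Rainbow angle = 180° − D_min = 42.370°.

42.4°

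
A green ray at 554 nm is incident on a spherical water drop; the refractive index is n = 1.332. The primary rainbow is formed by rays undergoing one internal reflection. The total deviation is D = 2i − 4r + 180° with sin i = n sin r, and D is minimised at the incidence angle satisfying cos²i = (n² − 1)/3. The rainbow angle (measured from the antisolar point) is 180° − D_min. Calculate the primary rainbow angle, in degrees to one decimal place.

cos²i = (1.77422 − 1)/3 = 0.25807; i = arccos(0.50801) = 59.469°.
sin r = sin 59.469°/1.332 = 0.64666; r = 40.290°.
D_min = 2·59.469° − 4·40.290° + 180° = 137.776°.
Rainbow angle = 180° − D_min = 42.224°.

42.2°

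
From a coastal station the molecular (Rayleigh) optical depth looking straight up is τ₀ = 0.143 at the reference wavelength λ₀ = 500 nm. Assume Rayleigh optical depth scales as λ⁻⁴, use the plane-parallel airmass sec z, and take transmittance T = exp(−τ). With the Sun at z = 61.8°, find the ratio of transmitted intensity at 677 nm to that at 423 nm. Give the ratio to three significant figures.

Airmass: sec 61.8° = 2.1162.
τ(677 nm) = 0.143 × (500/677)⁴ × 2.1162 = 0.143 × 0.2975 × 2.1162 = 0.0900.
τ(423 nm) = 0.143 × (500/423)⁴ × 2.1162 = 0.143 × 1.9522 × 2.1162 = 0.5908.
T(677)/T(423) = exp(τ_B − τ_A) = exp(0.5007) = 1.6499.

1.65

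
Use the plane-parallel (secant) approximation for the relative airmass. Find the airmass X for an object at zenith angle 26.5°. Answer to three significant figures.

X = sec z = 1/cos 26.5° = 1/0.8949 = 1.1174.

1.12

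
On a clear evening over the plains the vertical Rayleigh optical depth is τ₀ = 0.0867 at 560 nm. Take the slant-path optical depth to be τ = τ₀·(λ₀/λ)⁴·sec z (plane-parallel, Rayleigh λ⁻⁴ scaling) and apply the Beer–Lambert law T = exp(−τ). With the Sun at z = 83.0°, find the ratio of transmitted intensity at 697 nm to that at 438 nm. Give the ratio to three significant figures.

4.98

Airmass: sec 83.0° = 8.2055.
τ(697 nm) = 0.0867 × (560/697)⁴ × 8.2055 = 0.0867 × 0.4167 × 8.2055 = 0.2964.
τ(438 nm) = 0.0867 × (560/438)⁴ × 8.2055 = 0.0867 × 2.6721 × 8.2055 = 1.9010.
T(697)/T(438) = exp(τ_B − τ_A) = exp(1.6045) = 4.9756.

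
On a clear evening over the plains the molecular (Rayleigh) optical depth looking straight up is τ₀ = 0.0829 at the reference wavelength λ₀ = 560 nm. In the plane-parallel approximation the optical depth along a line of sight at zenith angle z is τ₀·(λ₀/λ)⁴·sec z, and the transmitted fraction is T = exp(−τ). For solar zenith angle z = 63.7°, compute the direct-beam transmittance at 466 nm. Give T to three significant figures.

sec 63.7° = 2.2570.
τ = 0.0829 × (560/466)⁴ × 2.2570 = 0.0829 × 2.0855 × 2.2570 = 0.3902.
T = exp(−0.3902) = 0.6769.

0.677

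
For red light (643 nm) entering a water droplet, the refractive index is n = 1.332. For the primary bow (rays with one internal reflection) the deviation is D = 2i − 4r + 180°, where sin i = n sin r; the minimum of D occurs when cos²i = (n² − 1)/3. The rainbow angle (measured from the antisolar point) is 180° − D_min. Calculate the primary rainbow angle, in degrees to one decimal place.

cos²i = (1.77422 − 1)/3 = 0.25807; i = arccos(0.50801) = 59.469°.
sin r = sin 59.469°/1.332 = 0.64666; r = 40.290°.
D_min = 2·59.469° − 4·40.290° + 180° = 137.776°.
Rainbow angle = 180° − D_min = 42.224°.

42.2°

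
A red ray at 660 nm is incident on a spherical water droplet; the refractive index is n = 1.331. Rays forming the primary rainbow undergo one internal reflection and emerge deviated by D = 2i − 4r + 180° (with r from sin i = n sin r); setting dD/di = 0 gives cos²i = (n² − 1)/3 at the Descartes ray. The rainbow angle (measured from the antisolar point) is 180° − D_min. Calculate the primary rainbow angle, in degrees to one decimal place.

cos²i = (1.77156 − 1)/3 = 0.25719; i = arccos(0.50714) = 59.527°.
sin r = sin 59.527°/1.331 = 0.64753; r = 40.356°.
D_min = 2·59.527° − 4·40.356° + 180° = 137.630°.
Rainbow angle = 180° − D_min = 42.370°.

42.4°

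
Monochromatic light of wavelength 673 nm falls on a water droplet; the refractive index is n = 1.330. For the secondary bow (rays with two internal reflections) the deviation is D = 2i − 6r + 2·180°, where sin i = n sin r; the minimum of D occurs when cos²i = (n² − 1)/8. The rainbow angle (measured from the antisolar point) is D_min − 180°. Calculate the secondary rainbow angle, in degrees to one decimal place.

cos²i = (1.76890 − 1)/8 = 0.09611; i = arccos(0.31002) = 71.940°.
sin r = sin 71.940°/1.330 = 0.71483; r = 45.630°.
D_min = 2·71.940° − 6·45.630° + 360° = 230.101°.
Rainbow angle = D_min − 180° = 50.101°.

50.1°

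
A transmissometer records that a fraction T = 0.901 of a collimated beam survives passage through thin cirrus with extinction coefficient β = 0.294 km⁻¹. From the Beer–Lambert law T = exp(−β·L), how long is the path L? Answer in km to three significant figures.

0.355 km

Beer–Lambert: T = exp(−βL) ⇒ L = −ln(T)/β = −ln(0.901)/0.294 = 0.1043/0.294 = 0.3546 km.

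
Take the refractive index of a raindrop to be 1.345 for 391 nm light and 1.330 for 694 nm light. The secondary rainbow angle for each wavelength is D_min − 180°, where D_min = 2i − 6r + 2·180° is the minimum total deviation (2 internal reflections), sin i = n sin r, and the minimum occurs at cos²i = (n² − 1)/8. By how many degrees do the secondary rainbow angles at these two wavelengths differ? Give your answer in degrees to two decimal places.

3.89°

At 391 nm (n = 1.345): cos²i = 0.10113 → i = 71.458°, r = 44.821°, D_min = 233.987°, rainbow angle = 53.987°.
At 694 nm (n = 1.330): cos²i = 0.09611 → i = 71.940°, r = 45.630°, D_min = 230.101°, rainbow angle = 50.101°.
Angular width = |53.987° − 50.101°| = 3.886°.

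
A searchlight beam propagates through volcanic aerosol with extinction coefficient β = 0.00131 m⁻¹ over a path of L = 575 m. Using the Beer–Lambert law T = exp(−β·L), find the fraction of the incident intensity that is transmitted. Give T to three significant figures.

τ = β·L = 0.00131 × 575 = 0.7532.
T = exp(−0.7532) = 0.4708.

0.471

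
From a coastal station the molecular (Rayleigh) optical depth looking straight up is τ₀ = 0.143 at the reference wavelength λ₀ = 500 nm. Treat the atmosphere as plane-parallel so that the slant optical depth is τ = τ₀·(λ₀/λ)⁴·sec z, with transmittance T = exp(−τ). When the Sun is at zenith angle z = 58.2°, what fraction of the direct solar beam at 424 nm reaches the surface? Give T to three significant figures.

sec 58.2° = 1.8977.
τ = 0.143 × (500/424)⁴ × 1.8977 = 0.143 × 1.9338 × 1.8977 = 0.5248.
T = exp(−0.5248) = 0.5917.

0.592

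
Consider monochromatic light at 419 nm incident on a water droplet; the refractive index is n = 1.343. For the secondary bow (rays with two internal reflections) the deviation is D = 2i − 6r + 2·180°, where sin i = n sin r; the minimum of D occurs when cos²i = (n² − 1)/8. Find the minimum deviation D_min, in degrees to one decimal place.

cos²i = (1.80365 − 1)/8 = 0.10046; i = arccos(0.31695) = 71.522°.
sin r = sin 71.522°/1.343 = 0.70621; r = 44.928°.
D_min = 2·71.522° − 6·44.928° + 360° = 233.478°.

233.5°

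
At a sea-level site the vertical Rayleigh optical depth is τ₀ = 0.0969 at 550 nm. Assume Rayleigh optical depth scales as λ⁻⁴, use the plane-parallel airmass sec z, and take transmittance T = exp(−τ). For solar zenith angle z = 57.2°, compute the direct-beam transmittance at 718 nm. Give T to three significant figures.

sec 57.2° = 1.8460.
τ = 0.0969 × (550/718)⁴ × 1.8460 = 0.0969 × 0.3443 × 1.8460 = 0.0616.
T = exp(−0.0616) = 0.9403.

0.940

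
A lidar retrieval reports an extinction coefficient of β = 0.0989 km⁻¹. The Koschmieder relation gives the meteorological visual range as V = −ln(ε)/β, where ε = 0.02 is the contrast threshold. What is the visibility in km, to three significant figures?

39.6 km

V = −ln(0.02) / 0.0989 = 3.912 / 0.0989 = 39.5553 km.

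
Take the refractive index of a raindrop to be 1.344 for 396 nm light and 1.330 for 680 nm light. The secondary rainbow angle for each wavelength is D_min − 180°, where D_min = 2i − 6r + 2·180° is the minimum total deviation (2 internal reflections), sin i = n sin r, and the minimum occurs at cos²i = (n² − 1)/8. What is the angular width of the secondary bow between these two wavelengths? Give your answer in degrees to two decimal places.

At 396 nm (n = 1.344): cos²i = 0.10079 → i = 71.490°, r = 44.874°, D_min = 233.733°, rainbow angle = 53.733°.
At 680 nm (n = 1.330): cos²i = 0.09611 → i = 71.940°, r = 45.630°, D_min = 230.101°, rainbow angle = 50.101°.
Angular width = |53.733° − 50.101°| = 3.632°.

3.63°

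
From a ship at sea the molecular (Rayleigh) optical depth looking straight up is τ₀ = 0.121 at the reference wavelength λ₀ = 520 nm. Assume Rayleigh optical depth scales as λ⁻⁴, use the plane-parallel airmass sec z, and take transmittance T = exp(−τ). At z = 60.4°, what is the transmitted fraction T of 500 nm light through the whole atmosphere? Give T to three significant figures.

0.751

sec 60.4° = 2.0245.
τ = 0.121 × (520/500)⁴ × 2.0245 = 0.121 × 1.1699 × 2.0245 = 0.2866.
T = exp(−0.2866) = 0.7508.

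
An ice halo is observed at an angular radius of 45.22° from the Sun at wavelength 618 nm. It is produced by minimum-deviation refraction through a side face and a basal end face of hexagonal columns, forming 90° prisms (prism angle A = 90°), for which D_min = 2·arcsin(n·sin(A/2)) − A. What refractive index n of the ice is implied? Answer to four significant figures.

Rearranging: n = sin((D_min + A)/2) / sin(A/2).
(D_min + A)/2 = (45.22° + 90°)/2 = 67.610°.
n = sin 67.610° / sin 45° = 0.9246 / 0.7071 = 1.3076.

1.308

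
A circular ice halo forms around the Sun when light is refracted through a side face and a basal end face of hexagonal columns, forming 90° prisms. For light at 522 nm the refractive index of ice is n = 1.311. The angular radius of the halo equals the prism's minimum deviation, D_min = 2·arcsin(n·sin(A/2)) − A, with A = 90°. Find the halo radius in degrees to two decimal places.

n·sin(A/2) = 1.311 × sin 45° = 1.311 × 0.7071 = 0.9270.
D_min = 2·arcsin(0.9270) − 90° = 2 × 67.974° − 90° = 45.949°.

45.95°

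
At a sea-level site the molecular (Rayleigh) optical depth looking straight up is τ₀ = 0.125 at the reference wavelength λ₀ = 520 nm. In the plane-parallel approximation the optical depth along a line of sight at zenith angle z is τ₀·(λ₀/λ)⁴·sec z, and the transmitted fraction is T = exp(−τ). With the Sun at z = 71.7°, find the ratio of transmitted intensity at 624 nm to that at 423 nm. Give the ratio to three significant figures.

Airmass: sec 71.7° = 3.1848.
τ(624 nm) = 0.125 × (520/624)⁴ × 3.1848 = 0.125 × 0.4823 × 3.1848 = 0.1920.
τ(423 nm) = 0.125 × (520/423)⁴ × 3.1848 = 0.125 × 2.2838 × 3.1848 = 0.9092.
T(624)/T(423) = exp(τ_B − τ_A) = exp(0.7172) = 2.0486.

2.05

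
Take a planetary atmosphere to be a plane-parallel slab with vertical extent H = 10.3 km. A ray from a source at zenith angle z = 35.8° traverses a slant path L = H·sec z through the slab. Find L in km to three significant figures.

sec z = 1/cos 35.8° = 1.2329.
L = 10.3 × 1.2329 = 12.699 km.

12.7 km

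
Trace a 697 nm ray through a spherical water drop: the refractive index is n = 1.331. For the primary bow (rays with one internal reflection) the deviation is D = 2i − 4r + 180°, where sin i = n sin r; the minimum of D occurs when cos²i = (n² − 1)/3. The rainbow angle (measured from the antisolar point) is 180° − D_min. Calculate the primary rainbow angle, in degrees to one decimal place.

cos²i = (1.77156 − 1)/3 = 0.25719; i = arccos(0.50714) = 59.527°.
sin r = sin 59.527°/1.331 = 0.64753; r = 40.356°.
D_min = 2·59.527° − 4·40.356° + 180° = 137.630°.
Rainbow angle = 180° − D_min = 42.370°.

42.4°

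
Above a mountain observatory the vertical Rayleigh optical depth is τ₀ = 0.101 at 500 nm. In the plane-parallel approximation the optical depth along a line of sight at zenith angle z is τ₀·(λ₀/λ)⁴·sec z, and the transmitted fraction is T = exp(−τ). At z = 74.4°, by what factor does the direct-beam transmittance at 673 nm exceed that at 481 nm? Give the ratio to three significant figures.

1.38

Airmass: sec 74.4° = 3.7186.
τ(673 nm) = 0.101 × (500/673)⁴ × 3.7186 = 0.101 × 0.3047 × 3.7186 = 0.1144.
τ(481 nm) = 0.101 × (500/481)⁴ × 3.7186 = 0.101 × 1.1676 × 3.7186 = 0.4385.
T(673)/T(481) = exp(τ_B − τ_A) = exp(0.3241) = 1.3828.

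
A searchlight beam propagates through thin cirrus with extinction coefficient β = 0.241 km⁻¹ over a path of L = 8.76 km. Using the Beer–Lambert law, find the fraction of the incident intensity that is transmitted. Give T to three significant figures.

τ = β·L = 0.241 × 8.76 = 2.1112.
T = exp(−2.1112) = 0.1211.

0.121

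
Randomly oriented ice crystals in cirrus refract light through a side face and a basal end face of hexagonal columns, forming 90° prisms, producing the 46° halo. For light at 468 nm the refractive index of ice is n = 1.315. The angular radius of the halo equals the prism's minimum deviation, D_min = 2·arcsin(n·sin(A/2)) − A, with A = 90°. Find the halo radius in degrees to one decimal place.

46.8°

n·sin(A/2) = 1.315 × sin 45° = 1.315 × 0.7071 = 0.9298.
D_min = 2·arcsin(0.9298) − 90° = 2 × 68.411° − 90° = 46.821°.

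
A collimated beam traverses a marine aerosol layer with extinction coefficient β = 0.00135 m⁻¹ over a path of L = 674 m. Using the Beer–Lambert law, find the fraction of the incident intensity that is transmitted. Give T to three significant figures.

τ = β·L = 0.00135 × 674 = 0.9099.
T = exp(−0.9099) = 0.4026.

0.403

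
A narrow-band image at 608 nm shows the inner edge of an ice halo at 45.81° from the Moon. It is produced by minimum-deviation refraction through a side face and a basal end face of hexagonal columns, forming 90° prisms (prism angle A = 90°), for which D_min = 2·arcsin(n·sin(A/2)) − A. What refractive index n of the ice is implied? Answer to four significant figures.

Rearranging: n = sin((D_min + A)/2) / sin(A/2).
(D_min + A)/2 = (45.81° + 90°)/2 = 67.905°.
n = sin 67.905° / sin 45° = 0.9266 / 0.7071 = 1.3104.

1.310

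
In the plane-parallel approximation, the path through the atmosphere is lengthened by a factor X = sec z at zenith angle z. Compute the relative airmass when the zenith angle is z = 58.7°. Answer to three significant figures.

1.92

X = sec z = 1/cos 58.7° = 1/0.5195 = 1.9249.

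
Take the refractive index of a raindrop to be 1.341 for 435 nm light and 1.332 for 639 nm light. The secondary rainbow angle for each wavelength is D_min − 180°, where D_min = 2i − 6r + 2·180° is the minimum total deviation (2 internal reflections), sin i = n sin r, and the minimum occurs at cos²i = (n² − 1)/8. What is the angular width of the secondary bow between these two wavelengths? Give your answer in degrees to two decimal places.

At 435 nm (n = 1.341): cos²i = 0.09979 → i = 71.586°, r = 45.034°, D_min = 232.966°, rainbow angle = 52.966°.
At 639 nm (n = 1.332): cos²i = 0.09678 → i = 71.875°, r = 45.520°, D_min = 230.628°, rainbow angle = 50.628°.
Angular width = |52.966° − 50.628°| = 2.337°.

2.34°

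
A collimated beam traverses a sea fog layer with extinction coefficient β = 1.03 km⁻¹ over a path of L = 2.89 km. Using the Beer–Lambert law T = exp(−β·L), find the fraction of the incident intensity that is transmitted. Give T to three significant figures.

0.0510

τ = β·L = 1.03 × 2.89 = 2.9767.
T = exp(−2.9767) = 0.0510.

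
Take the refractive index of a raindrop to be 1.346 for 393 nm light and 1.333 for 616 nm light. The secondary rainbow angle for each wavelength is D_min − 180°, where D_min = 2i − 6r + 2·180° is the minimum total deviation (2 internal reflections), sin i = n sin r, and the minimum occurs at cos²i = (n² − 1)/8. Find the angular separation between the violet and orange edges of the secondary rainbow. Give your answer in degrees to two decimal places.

At 393 nm (n = 1.346): cos²i = 0.10146 → i = 71.426°, r = 44.768°, D_min = 234.241°, rainbow angle = 54.241°.
At 616 nm (n = 1.333): cos²i = 0.09711 → i = 71.843°, r = 45.466°, D_min = 230.891°, rainbow angle = 50.891°.
Angular width = |54.241° − 50.891°| = 3.350°.

3.35°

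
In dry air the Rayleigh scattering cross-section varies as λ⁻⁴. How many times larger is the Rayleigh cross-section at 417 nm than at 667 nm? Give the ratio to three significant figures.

Rayleigh scattering ∝ λ⁻⁴, so the ratio of coefficients is the inverse fourth power of the wavelength ratio.
σ(417)/σ(667) = (667/417)⁴ = (1.5995)⁴ = 6.546.

6.55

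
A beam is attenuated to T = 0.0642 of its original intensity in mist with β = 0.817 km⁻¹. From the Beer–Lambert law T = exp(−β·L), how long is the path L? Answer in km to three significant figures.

Beer–Lambert: T = exp(−βL) ⇒ L = −ln(T)/β = −ln(0.0642)/0.817 = 2.7458/0.817 = 3.361 km.

3.36 km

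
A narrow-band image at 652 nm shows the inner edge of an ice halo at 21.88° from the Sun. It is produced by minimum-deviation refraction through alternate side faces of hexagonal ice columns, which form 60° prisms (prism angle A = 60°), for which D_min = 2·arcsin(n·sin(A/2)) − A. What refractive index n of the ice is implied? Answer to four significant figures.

1.311

Rearranging: n = sin((D_min + A)/2) / sin(A/2).
(D_min + A)/2 = (21.88° + 60°)/2 = 40.940°.
n = sin 40.940° / sin 30° = 0.6553 / 0.5000 = 1.3105.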